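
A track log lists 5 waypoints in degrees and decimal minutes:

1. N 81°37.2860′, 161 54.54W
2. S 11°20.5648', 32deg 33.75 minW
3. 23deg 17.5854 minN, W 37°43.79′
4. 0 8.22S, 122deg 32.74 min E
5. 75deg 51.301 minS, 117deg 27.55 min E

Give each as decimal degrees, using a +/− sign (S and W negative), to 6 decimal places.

1. 81.621433, -161.909000
2. -11.342747, -32.562500
3. 23.293090, -37.729833
4. -0.137000, 122.545667
5. -75.855017, 117.459167

Point 1:
  Latitude: 81 + 37.286/60 = 81.6214333
  N ⇒ keep positive
  λ: 54.54′ = 0.909000°; total 161.9090000
  W → negative
Point 2:
  φ: 20.5648′ = 0.342747°; total 11.3427467
  hemisphere S, so the sign is −
  λ: 32 + 33.75/60 = 32.5625000
  W → negative
Point 3:
  Lat: 17.5854′ = 0.293090°; total 23.2930900
  N ⇒ keep positive
  λ: 37 + 43.79/60 = 37.7298333
  W ⇒ negate
Point 4:
  Lat: 8.22′ = 0.137000°; total 0.1370000
  hemisphere S, so the sign is −
  Lon: 122 + 32.74/60 = 122.5456667
  E → positive
Point 5:
  φ: 75 + 51.301/60 = 75.8550167
  S ⇒ negate
  Lon: 27.55′ = 0.459167°; total 117.4591667
  E → positive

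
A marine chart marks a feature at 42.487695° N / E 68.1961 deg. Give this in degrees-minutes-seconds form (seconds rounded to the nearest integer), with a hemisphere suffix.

42°29′16″ N, 68°11′46″ E

Lat: whole degrees 42; 29.26170′ → 29′ and 15.70″
Longitude: whole degrees 68; 11.76600′ → 11′ and 45.96″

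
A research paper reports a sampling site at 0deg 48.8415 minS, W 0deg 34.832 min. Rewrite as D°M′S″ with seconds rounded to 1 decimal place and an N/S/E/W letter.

0°48′50.5″ S, 0°34′49.9″ W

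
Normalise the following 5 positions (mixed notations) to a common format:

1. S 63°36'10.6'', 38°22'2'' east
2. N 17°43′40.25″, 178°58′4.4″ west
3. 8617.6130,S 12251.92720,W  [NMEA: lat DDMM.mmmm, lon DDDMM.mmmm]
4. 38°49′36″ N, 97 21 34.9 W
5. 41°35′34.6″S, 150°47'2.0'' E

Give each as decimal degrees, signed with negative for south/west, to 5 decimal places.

Point 1:
  φ: 63° + 36/60 + 10.6/3600 = 63 + 0.600000 + 0.002944 = 63.602944
  S → negative
  λ: 38 + 22/60 + 2/3600 = 38.367222
  E ⇒ keep positive
Point 2:
  φ: 17° + 43/60 + 40.25/3600 = 17 + 0.716667 + 0.011181 = 17.727847
  N ⇒ keep positive
  Longitude: 178 + 58/60 + 4.4/3600 = 178.967889
  hemisphere W, so the sign is −
Point 3:
  Lat: degrees = first 2 digits = 86, minutes = 17.613; 86 + 17.613/60 = 86.293550
  S → negative
  λ: split at 3 digits → 122° and 51.9272′; 122 + 51.9272/60 = 122.865453
  W ⇒ negate
Point 4:
  Latitude: 38° + 49/60 + 36/3600 = 38 + 0.816667 + 0.010000 = 38.826667
  N → positive
  Longitude: 97 + 21/60 + 34.9/3600 = 97.359694
  W ⇒ negate
Point 5:
  Lat: 35′ + 34.6″ = 35.57667′; 41 + 35.57667/60 = 41.592944
  S ⇒ negate
  Longitude: 47′ + 2″ = 47.03333′; 150 + 47.03333/60 = 150.783889
  E → positive

1. -63.60294, 38.36722
2. 17.72785, -178.96789
3. -86.29355, -122.86545
4. 38.82667, -97.35969
5. -41.59294, 150.78389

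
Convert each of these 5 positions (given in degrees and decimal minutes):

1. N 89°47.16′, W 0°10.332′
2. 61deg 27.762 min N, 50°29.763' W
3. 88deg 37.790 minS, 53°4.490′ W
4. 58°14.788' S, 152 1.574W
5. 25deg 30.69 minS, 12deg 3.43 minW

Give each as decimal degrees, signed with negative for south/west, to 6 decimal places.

1. 89.786000, -0.172200
2. 61.462700, -50.496050
3. -88.629833, -53.074833
4. -58.246467, -152.026233
5. -25.511500, -12.057167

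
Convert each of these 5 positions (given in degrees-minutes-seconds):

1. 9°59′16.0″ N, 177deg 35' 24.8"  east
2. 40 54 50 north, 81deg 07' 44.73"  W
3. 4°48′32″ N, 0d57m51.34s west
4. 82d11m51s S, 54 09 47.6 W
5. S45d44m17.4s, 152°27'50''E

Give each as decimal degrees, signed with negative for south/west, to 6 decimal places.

1. 9.987778, 177.590222
2. 40.913889, -81.129092
3. 4.808889, -0.964261
4. -82.197500, -54.163222
5. -45.738167, 152.463889

Point 1:
  Latitude: 59′ + 16″ = 59.26667′; 9 + 59.26667/60 = 9.9877778
  N → positive
  λ: 177 + 35/60 + 24.8/3600 = 177.5902222
  E ⇒ keep positive
Point 2:
  φ: 54′ + 50″ = 54.83333′; 40 + 54.83333/60 = 40.9138889
  N → positive
  Longitude: 7′ + 44.73″ = 7.74550′; 81 + 7.74550/60 = 81.1290917
  W → negative
Point 3:
  Latitude: 48′ + 32″ = 48.53333′; 4 + 48.53333/60 = 4.8088889
  N → positive
  Longitude: 0° + 57/60 + 51.34/3600 = 0 + 0.950000 + 0.014261 = 0.9642611
  W → negative
Point 4:
  Lat: 82° + 11/60 + 51/3600 = 82 + 0.183333 + 0.014167 = 82.1975000
  S ⇒ negate
  Longitude: 9′ + 47.6″ = 9.79333′; 54 + 9.79333/60 = 54.1632222
  hemisphere W, so the sign is −
Point 5:
  φ: 45 + 44/60 + 17.4/3600 = 45.7381667
  S → negative
  Longitude: 152 + 27/60 + 50/3600 = 152.4638889
  E → positive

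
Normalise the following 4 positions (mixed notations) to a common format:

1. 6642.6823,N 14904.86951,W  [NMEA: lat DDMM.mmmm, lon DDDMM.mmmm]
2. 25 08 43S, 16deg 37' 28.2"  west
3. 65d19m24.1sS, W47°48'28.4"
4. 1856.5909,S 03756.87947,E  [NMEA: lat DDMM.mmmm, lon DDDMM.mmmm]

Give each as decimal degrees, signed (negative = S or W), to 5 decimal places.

1. 66.71137, -149.08116
2. -25.14528, -16.62450
3. -65.32336, -47.80789
4. -18.94318, 37.94799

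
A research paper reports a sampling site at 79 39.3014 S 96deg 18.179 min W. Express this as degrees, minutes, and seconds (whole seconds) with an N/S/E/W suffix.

79°39′18″ S, 96°18′11″ W

φ: 39.30140′ → 39′ and 0.30140 × 60 = 18.08″
Lon: fractional minutes 0.17900 × 60 = 10.74″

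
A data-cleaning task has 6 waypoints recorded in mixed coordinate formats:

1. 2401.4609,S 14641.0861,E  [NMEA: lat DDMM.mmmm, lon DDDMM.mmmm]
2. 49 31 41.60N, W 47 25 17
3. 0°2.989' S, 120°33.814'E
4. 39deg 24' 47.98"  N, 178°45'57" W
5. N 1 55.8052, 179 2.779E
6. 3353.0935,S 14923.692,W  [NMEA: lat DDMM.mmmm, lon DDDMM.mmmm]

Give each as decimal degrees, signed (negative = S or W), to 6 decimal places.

1. -24.024348, 146.684768
2. 49.528222, -47.421389
3. -0.049817, 120.563567
4. 39.413328, -178.765833
5. 1.930087, 179.046317
6. -33.884892, -149.394867

Point 1:
  Lat: degrees = first 2 digits = 24, minutes = 1.4609; 24 + 1.4609/60 = 24.0243483
  hemisphere S, so the sign is −
  Longitude: split at 3 digits → 146° and 41.0861′; 146 + 41.0861/60 = 146.6847683
  E → positive
Point 2:
  Latitude: 31′ + 41.6″ = 31.69333′; 49 + 31.69333/60 = 49.5282222
  N ⇒ keep positive
  λ: 47 + 25/60 + 17/3600 = 47.4213889
  hemisphere W, so the sign is −
Point 3:
  Lat: 2.989′ = 0.049817°; total 0.0498167
  hemisphere S, so the sign is −
  Longitude: 33.814′ = 0.563567°; total 120.5635667
  E ⇒ keep positive
Point 4:
  Lat: 24′ + 47.98″ = 24.79967′; 39 + 24.79967/60 = 39.4133278
  N ⇒ keep positive
  Longitude: 178 + 45/60 + 57/3600 = 178.7658333
  W ⇒ negate
Point 5:
  φ: 55.8052′ = 0.930087°; total 1.9300867
  N ⇒ keep positive
  λ: 179 + 2.779/60 = 179.0463167
  E → positive
Point 6:
  φ: degrees = first 2 digits = 33, minutes = 53.0935; 33 + 53.0935/60 = 33.8848917
  S → negative
  Lon: degrees = first 3 digits = 149, minutes = 23.692; 149 + 23.692/60 = 149.3948667
  W → negative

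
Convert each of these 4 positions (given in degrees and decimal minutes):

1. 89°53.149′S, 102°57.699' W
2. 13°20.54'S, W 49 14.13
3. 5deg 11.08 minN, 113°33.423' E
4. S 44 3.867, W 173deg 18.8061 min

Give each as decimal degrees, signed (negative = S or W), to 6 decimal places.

Point 1:
  Lat: 89 + 53.149/60 = 89.8858167
  S ⇒ negate
  λ: 57.699′ = 0.961650°; total 102.9616500
  hemisphere W, so the sign is −
Point 2:
  Lat: 13 + 20.54/60 = 13.3423333
  S → negative
  Lon: 49 + 14.13/60 = 49.2355000
  hemisphere W, so the sign is −
Point 3:
  Latitude: 11.08′ = 0.184667°; total 5.1846667
  N → positive
  Longitude: 113 + 33.423/60 = 113.5570500
  E ⇒ keep positive
Point 4:
  Lat: 3.867′ = 0.064450°; total 44.0644500
  S ⇒ negate
  Lon: 18.8061′ = 0.313435°; total 173.3134350
  hemisphere W, so the sign is −

1. -89.885817, -102.961650
2. -13.342333, -49.235500
3. 5.184667, 113.557050
4. -44.064450, -173.313435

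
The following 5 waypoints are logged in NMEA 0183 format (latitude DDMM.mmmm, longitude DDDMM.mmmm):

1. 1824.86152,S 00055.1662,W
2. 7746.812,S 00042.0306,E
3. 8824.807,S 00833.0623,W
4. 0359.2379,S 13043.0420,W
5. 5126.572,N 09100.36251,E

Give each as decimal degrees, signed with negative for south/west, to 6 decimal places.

Point 1:
  Latitude: degrees = first 2 digits = 18, minutes = 24.86152; 18 + 24.86152/60 = 18.4143587
  S → negative
  λ: split at 3 digits → 000° and 55.1662′; 0 + 55.1662/60 = 0.9194367
  W ⇒ negate
Point 2:
  Latitude: degrees = first 2 digits = 77, minutes = 46.812; 77 + 46.812/60 = 77.7802000
  S ⇒ negate
  λ: degrees = first 3 digits = 0, minutes = 42.0306; 0 + 42.0306/60 = 0.7005100
  E → positive
Point 3:
  Lat: split at 2 digits → 88° and 24.807′; 88 + 24.807/60 = 88.4134500
  hemisphere S, so the sign is −
  Lon: split at 3 digits → 008° and 33.0623′; 8 + 33.0623/60 = 8.5510383
  W → negative
Point 4:
  Lat: degrees = first 2 digits = 3, minutes = 59.2379; 3 + 59.2379/60 = 3.9872983
  hemisphere S, so the sign is −
  Lon: degrees = first 3 digits = 130, minutes = 43.042; 130 + 43.042/60 = 130.7173667
  W ⇒ negate
Point 5:
  φ: degrees = first 2 digits = 51, minutes = 26.572; 51 + 26.572/60 = 51.4428667
  N → positive
  Lon: degrees = first 3 digits = 91, minutes = 0.36251; 91 + 0.36251/60 = 91.0060418
  E → positive

1. -18.414359, -0.919437
2. -77.780200, 0.700510
3. -88.413450, -8.551038
4. -3.987298, -130.717367
5. 51.442867, 91.006042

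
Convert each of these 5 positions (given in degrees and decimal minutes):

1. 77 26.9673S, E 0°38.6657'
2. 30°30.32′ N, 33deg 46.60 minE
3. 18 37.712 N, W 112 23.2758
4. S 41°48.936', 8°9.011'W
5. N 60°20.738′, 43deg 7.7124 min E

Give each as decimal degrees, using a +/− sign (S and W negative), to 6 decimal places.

1. -77.449455, 0.644428
2. 30.505333, 33.776667
3. 18.628533, -112.387930
4. -41.815600, -8.150183
5. 60.345633, 43.128540

Point 1:
  φ: 77 + 26.9673/60 = 77.4494550
  S ⇒ negate
  λ: 0 + 38.6657/60 = 0.6444283
  E → positive
Point 2:
  φ: 30.32′ = 0.505333°; total 30.5053333
  N ⇒ keep positive
  Lon: 33 + 46.6/60 = 33.7766667
  E → positive
Point 3:
  φ: 18 + 37.712/60 = 18.6285333
  N → positive
  Lon: 112 + 23.2758/60 = 112.3879300
  W → negative
Point 4:
  Latitude: 41 + 48.936/60 = 41.8156000
  hemisphere S, so the sign is −
  Longitude: 9.011′ = 0.150183°; total 8.1501833
  hemisphere W, so the sign is −
Point 5:
  Latitude: 20.738′ = 0.345633°; total 60.3456333
  N → positive
  Longitude: 7.7124′ = 0.128540°; total 43.1285400
  E ⇒ keep positive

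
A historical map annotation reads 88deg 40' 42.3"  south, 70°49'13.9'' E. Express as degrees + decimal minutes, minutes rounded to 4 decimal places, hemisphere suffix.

88° 40.7050′ S, 70° 49.2317′ E

φ: 40 + 42.3/60 = 40.705000′
Lon: 49 + 13.9/60 = 49.231667′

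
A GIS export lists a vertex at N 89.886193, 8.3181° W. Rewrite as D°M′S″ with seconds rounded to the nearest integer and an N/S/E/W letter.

φ: 0.886193 × 60 = 53.17158′ → 53′, remainder × 60 = 10.29″
λ: 0.318100 × 60 = 19.08600′ → 19′, remainder × 60 = 5.16″

89°53′10″ N, 8°19′5″ W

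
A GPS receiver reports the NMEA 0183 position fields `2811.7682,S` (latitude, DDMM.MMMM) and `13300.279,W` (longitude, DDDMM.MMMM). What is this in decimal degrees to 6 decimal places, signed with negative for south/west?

-28.196137, -133.004650

Lat: split at 2 digits → 28° and 11.7682′; 28 + 11.7682/60 = 28.1961367
S ⇒ negate
λ: degrees = first 3 digits = 133, minutes = 0.279; 133 + 0.279/60 = 133.0046500
W ⇒ negate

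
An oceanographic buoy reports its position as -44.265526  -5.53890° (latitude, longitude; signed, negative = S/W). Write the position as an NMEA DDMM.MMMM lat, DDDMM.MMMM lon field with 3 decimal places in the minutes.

4415.932,S / 00532.334,W

Latitude is negative → S; |value| = 44.265526
Lat: fractional part 0.265526 → 15.93156 minutes
Longitude is negative → W; |value| = 5.538900
Longitude: minutes = (5.538900 − 5) × 60 = 32.33400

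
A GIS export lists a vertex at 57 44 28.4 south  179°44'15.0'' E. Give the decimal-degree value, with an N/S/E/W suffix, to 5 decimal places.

57.74122° S, 179.73750° E

φ: 57 + 44/60 + 28.4/3600 = 57.741222
λ: 44′ + 15″ = 44.25000′; 179 + 44.25000/60 = 179.737500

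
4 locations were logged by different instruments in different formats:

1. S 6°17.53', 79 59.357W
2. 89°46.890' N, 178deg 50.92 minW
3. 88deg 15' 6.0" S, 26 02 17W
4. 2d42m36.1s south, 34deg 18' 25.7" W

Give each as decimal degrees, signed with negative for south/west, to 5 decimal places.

Point 1:
  Latitude: 6 + 17.53/60 = 6.292167
  S → negative
  Lon: 79 + 59.357/60 = 79.989283
  W → negative
Point 2:
  Latitude: 89 + 46.89/60 = 89.781500
  N → positive
  λ: 178 + 50.92/60 = 178.848667
  hemisphere W, so the sign is −
Point 3:
  Latitude: 88 + 15/60 + 6/3600 = 88.251667
  hemisphere S, so the sign is −
  Longitude: 26 + 2/60 + 17/3600 = 26.038056
  W → negative
Point 4:
  φ: 2° + 42/60 + 36.1/3600 = 2 + 0.700000 + 0.010028 = 2.710028
  S → negative
  Lon: 34° + 18/60 + 25.7/3600 = 34 + 0.300000 + 0.007139 = 34.307139
  W → negative

1. -6.29217, -79.98928
2. 89.78150, -178.84867
3. -88.25167, -26.03806
4. -2.71003, -34.30714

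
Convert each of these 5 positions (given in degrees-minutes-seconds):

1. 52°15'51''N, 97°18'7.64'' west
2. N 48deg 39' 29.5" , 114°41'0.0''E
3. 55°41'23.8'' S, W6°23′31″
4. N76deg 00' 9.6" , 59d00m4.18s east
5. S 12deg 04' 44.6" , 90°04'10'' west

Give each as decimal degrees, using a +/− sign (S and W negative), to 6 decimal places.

Point 1:
  Lat: 52 + 15/60 + 51/3600 = 52.2641667
  N → positive
  Longitude: 97° + 18/60 + 7.64/3600 = 97 + 0.300000 + 0.002122 = 97.3021222
  W ⇒ negate
Point 2:
  φ: 48 + 39/60 + 29.5/3600 = 48.6581944
  N ⇒ keep positive
  Lon: 114 + 41/60 + 0/3600 = 114.6833333
  E ⇒ keep positive
Point 3:
  Latitude: 41′ + 23.8″ = 41.39667′; 55 + 41.39667/60 = 55.6899444
  S ⇒ negate
  Lon: 6 + 23/60 + 31/3600 = 6.3919444
  hemisphere W, so the sign is −
Point 4:
  φ: 0′ + 9.6″ = 0.16000′; 76 + 0.16000/60 = 76.0026667
  N → positive
  Longitude: 59 + 0/60 + 4.18/3600 = 59.0011611
  E ⇒ keep positive
Point 5:
  Latitude: 4′ + 44.6″ = 4.74333′; 12 + 4.74333/60 = 12.0790556
  S ⇒ negate
  λ: 4′ + 10″ = 4.16667′; 90 + 4.16667/60 = 90.0694444
  hemisphere W, so the sign is −

1. 52.264167, -97.302122
2. 48.658194, 114.683333
3. -55.689944, -6.391944
4. 76.002667, 59.001161
5. -12.079056, -90.069444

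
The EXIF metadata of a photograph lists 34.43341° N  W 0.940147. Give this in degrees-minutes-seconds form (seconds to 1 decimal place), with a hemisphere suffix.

Latitude: 0.433410 × 60 = 26.00460′ → 26′, remainder × 60 = 0.276″
λ: 0.940147° → 56.40882′; 0.40882 × 60 = 24.529″

34°26′0.3″ N, 0°56′24.5″ W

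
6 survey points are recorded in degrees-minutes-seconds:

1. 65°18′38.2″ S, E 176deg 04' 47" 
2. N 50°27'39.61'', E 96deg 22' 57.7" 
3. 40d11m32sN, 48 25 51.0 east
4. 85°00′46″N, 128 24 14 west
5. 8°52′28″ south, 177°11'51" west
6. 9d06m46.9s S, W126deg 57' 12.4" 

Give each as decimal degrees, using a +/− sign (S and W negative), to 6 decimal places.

1. -65.310611, 176.079722
2. 50.461003, 96.382694
3. 40.192222, 48.430833
4. 85.012778, -128.403889
5. -8.874444, -177.197500
6. -9.113028, -126.953444

Point 1:
  Latitude: 65 + 18/60 + 38.2/3600 = 65.3106111
  S ⇒ negate
  Longitude: 176° + 4/60 + 47/3600 = 176 + 0.066667 + 0.013056 = 176.0797222
  E ⇒ keep positive
Point 2:
  Lat: 50° + 27/60 + 39.61/3600 = 50 + 0.450000 + 0.011003 = 50.4610028
  N ⇒ keep positive
  λ: 96° + 22/60 + 57.7/3600 = 96 + 0.366667 + 0.016028 = 96.3826944
  E ⇒ keep positive
Point 3:
  Latitude: 40° + 11/60 + 32/3600 = 40 + 0.183333 + 0.008889 = 40.1922222
  N → positive
  Longitude: 25′ + 51″ = 25.85000′; 48 + 25.85000/60 = 48.4308333
  E ⇒ keep positive
Point 4:
  Lat: 0′ + 46″ = 0.76667′; 85 + 0.76667/60 = 85.0127778
  N → positive
  Lon: 128° + 24/60 + 14/3600 = 128 + 0.400000 + 0.003889 = 128.4038889
  W ⇒ negate
Point 5:
  φ: 8 + 52/60 + 28/3600 = 8.8744444
  S ⇒ negate
  Longitude: 177° + 11/60 + 51/3600 = 177 + 0.183333 + 0.014167 = 177.1975000
  hemisphere W, so the sign is −
Point 6:
  Latitude: 6′ + 46.9″ = 6.78167′; 9 + 6.78167/60 = 9.1130278
  S ⇒ negate
  Longitude: 126° + 57/60 + 12.4/3600 = 126 + 0.950000 + 0.003444 = 126.9534444
  hemisphere W, so the sign is −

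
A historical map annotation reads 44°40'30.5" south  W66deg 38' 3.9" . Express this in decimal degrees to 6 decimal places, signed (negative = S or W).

Lat: 44° + 40/60 + 30.5/3600 = 44 + 0.666667 + 0.008472 = 44.6751389
hemisphere S, so the sign is −
Longitude: 66 + 38/60 + 3.9/3600 = 66.6344167
W → negative

-44.675139, -66.634417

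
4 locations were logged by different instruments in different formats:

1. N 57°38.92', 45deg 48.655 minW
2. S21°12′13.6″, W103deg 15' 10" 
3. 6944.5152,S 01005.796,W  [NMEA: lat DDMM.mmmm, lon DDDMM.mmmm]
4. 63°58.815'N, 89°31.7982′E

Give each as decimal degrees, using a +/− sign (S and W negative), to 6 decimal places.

1. 57.648667, -45.810917
2. -21.203778, -103.252778
3. -69.741920, -10.096600
4. 63.980250, 89.529970

Point 1:
  Latitude: 38.92′ = 0.648667°; total 57.6486667
  N ⇒ keep positive
  Longitude: 45 + 48.655/60 = 45.8109167
  W → negative
Point 2:
  Latitude: 21 + 12/60 + 13.6/3600 = 21.2037778
  hemisphere S, so the sign is −
  Longitude: 15′ + 10″ = 15.16667′; 103 + 15.16667/60 = 103.2527778
  W → negative
Point 3:
  φ: split at 2 digits → 69° and 44.5152′; 69 + 44.5152/60 = 69.7419200
  S → negative
  Lon: degrees = first 3 digits = 10, minutes = 5.796; 10 + 5.796/60 = 10.0966000
  W → negative
Point 4:
  φ: 63 + 58.815/60 = 63.9802500
  N → positive
  Longitude: 31.7982′ = 0.529970°; total 89.5299700
  E ⇒ keep positive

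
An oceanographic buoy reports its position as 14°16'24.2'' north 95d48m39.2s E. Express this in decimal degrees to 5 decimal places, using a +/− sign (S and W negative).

14.27339, 95.81089

φ: 14 + 16/60 + 24.2/3600 = 14.273389
N ⇒ keep positive
Lon: 48′ + 39.2″ = 48.65333′; 95 + 48.65333/60 = 95.810889
E ⇒ keep positive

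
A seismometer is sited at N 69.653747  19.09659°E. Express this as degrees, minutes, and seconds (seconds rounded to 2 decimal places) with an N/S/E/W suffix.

69°39′13.49″ N, 19°05′47.72″ E

φ: 0.653747 × 60 = 39.22482′ → 39′, remainder × 60 = 13.4892″
Longitude: 0.096590° → 5.79540′; 0.79540 × 60 = 47.7240″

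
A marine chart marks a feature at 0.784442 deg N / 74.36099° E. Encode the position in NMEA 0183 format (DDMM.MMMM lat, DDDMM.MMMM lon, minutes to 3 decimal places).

Latitude: fractional part 0.784442 → 47.06652 minutes
Longitude: minutes = (74.360990 − 74) × 60 = 21.65940

0047.067,N / 07421.659,E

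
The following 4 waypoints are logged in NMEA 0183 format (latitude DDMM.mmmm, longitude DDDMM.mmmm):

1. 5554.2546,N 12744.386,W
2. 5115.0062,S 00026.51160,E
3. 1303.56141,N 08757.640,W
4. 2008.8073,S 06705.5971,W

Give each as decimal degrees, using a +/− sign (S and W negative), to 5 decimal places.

1. 55.90424, -127.73977
2. -51.25010, 0.44186
3. 13.05936, -87.96067
4. -20.14679, -67.09329

Point 1:
  φ: split at 2 digits → 55° and 54.2546′; 55 + 54.2546/60 = 55.904243
  N ⇒ keep positive
  λ: split at 3 digits → 127° and 44.386′; 127 + 44.386/60 = 127.739767
  W → negative
Point 2:
  φ: degrees = first 2 digits = 51, minutes = 15.0062; 51 + 15.0062/60 = 51.250103
  S ⇒ negate
  λ: split at 3 digits → 000° and 26.5116′; 0 + 26.5116/60 = 0.441860
  E ⇒ keep positive
Point 3:
  φ: degrees = first 2 digits = 13, minutes = 3.56141; 13 + 3.56141/60 = 13.059357
  N → positive
  λ: split at 3 digits → 087° and 57.64′; 87 + 57.64/60 = 87.960667
  hemisphere W, so the sign is −
Point 4:
  Lat: split at 2 digits → 20° and 8.8073′; 20 + 8.8073/60 = 20.146788
  S → negative
  Lon: degrees = first 3 digits = 67, minutes = 5.5971; 67 + 5.5971/60 = 67.093285
  W → negative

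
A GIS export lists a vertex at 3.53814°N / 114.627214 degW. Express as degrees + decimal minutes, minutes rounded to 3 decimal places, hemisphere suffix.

3° 32.288′ N, 114° 37.633′ W

φ: minutes = (3.538140 − 3) × 60 = 32.28840
Lon: minutes = (114.627214 − 114) × 60 = 37.63284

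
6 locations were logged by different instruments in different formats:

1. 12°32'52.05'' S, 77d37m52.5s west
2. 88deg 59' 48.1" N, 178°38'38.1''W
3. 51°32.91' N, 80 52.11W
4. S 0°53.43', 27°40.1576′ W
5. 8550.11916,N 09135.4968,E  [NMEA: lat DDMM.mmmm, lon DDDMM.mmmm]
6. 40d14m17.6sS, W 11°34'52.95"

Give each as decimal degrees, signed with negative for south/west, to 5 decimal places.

1. -12.54779, -77.63125
2. 88.99669, -178.64392
3. 51.54850, -80.86850
4. -0.89050, -27.66929
5. 85.83532, 91.59161
6. -40.23822, -11.58138

Point 1:
  φ: 32′ + 52.05″ = 32.86750′; 12 + 32.86750/60 = 12.547792
  hemisphere S, so the sign is −
  Longitude: 77° + 37/60 + 52.5/3600 = 77 + 0.616667 + 0.014583 = 77.631250
  hemisphere W, so the sign is −
Point 2:
  Lat: 88° + 59/60 + 48.1/3600 = 88 + 0.983333 + 0.013361 = 88.996694
  N → positive
  λ: 178° + 38/60 + 38.1/3600 = 178 + 0.633333 + 0.010583 = 178.643917
  hemisphere W, so the sign is −
Point 3:
  φ: 32.91′ = 0.548500°; total 51.548500
  N → positive
  λ: 52.11′ = 0.868500°; total 80.868500
  hemisphere W, so the sign is −
Point 4:
  Lat: 53.43′ = 0.890500°; total 0.890500
  S → negative
  Lon: 40.1576′ = 0.669293°; total 27.669293
  W → negative
Point 5:
  Lat: degrees = first 2 digits = 85, minutes = 50.11916; 85 + 50.11916/60 = 85.835319
  N → positive
  λ: split at 3 digits → 091° and 35.4968′; 91 + 35.4968/60 = 91.591613
  E ⇒ keep positive
Point 6:
  φ: 14′ + 17.6″ = 14.29333′; 40 + 14.29333/60 = 40.238222
  hemisphere S, so the sign is −
  λ: 11° + 34/60 + 52.95/3600 = 11 + 0.566667 + 0.014708 = 11.581375
  W → negative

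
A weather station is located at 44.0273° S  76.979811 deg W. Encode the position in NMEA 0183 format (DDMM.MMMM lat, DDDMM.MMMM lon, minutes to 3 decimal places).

φ: minutes = (44.027300 − 44) × 60 = 1.63800
λ: fractional part 0.979811 → 58.78866 minutes

4401.638,S / 07658.789,W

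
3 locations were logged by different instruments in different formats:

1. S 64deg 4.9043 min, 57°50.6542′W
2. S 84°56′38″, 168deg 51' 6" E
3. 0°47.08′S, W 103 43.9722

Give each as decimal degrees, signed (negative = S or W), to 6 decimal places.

1. -64.081738, -57.844237
2. -84.943889, 168.851667
3. -0.784667, -103.732870

Point 1:
  Latitude: 64 + 4.9043/60 = 64.0817383
  hemisphere S, so the sign is −
  Longitude: 50.6542′ = 0.844237°; total 57.8442367
  hemisphere W, so the sign is −
Point 2:
  Latitude: 84 + 56/60 + 38/3600 = 84.9438889
  S → negative
  Longitude: 168° + 51/60 + 6/3600 = 168 + 0.850000 + 0.001667 = 168.8516667
  E ⇒ keep positive
Point 3:
  φ: 47.08′ = 0.784667°; total 0.7846667
  S → negative
  λ: 103 + 43.9722/60 = 103.7328700
  W ⇒ negate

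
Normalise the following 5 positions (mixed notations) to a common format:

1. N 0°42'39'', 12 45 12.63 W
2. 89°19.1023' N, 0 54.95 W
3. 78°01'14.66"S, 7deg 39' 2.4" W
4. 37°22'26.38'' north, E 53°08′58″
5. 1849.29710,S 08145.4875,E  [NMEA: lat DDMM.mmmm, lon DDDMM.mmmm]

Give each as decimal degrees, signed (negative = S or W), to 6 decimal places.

Point 1:
  Latitude: 0 + 42/60 + 39/3600 = 0.7108333
  N ⇒ keep positive
  λ: 12 + 45/60 + 12.63/3600 = 12.7535083
  W ⇒ negate
Point 2:
  Lat: 19.1023′ = 0.318372°; total 89.3183717
  N ⇒ keep positive
  λ: 0 + 54.95/60 = 0.9158333
  W ⇒ negate
Point 3:
  Latitude: 1′ + 14.66″ = 1.24433′; 78 + 1.24433/60 = 78.0207389
  S ⇒ negate
  Lon: 7° + 39/60 + 2.4/3600 = 7 + 0.650000 + 0.000667 = 7.6506667
  W → negative
Point 4:
  φ: 37° + 22/60 + 26.38/3600 = 37 + 0.366667 + 0.007328 = 37.3739944
  N ⇒ keep positive
  λ: 53 + 8/60 + 58/3600 = 53.1494444
  E ⇒ keep positive
Point 5:
  Latitude: degrees = first 2 digits = 18, minutes = 49.2971; 18 + 49.2971/60 = 18.8216183
  S → negative
  Lon: degrees = first 3 digits = 81, minutes = 45.4875; 81 + 45.4875/60 = 81.7581250
  E ⇒ keep positive

1. 0.710833, -12.753508
2. 89.318372, -0.915833
3. -78.020739, -7.650667
4. 37.373994, 53.149444
5. -18.821618, 81.758125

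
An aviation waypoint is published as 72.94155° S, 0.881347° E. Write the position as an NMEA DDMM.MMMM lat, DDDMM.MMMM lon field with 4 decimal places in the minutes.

7256.4930,S / 00052.8808,E

φ: fractional part 0.941550 → 56.493000 minutes
Lon: 0° + 0.881347 × 60 = 0° 52.880820′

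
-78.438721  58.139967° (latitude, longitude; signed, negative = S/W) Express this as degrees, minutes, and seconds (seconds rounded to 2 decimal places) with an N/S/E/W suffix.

Latitude is negative → S; |value| = 78.438721
φ: 0.438721° → 26.32326′; 0.32326 × 60 = 19.3956″
λ: 0.139967° → 8.39802′; 0.39802 × 60 = 23.8812″

78°26′19.40″ S, 58°08′23.88″ E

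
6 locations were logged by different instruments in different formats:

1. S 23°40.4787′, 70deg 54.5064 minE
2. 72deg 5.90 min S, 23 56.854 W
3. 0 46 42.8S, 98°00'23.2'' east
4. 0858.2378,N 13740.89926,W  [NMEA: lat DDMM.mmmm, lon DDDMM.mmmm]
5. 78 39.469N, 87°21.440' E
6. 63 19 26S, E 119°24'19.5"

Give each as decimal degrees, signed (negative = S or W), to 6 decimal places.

Point 1:
  Lat: 23 + 40.4787/60 = 23.6746450
  S ⇒ negate
  Longitude: 54.5064′ = 0.908440°; total 70.9084400
  E ⇒ keep positive
Point 2:
  Latitude: 5.9′ = 0.098333°; total 72.0983333
  S ⇒ negate
  Longitude: 56.854′ = 0.947567°; total 23.9475667
  W → negative
Point 3:
  Lat: 46′ + 42.8″ = 46.71333′; 0 + 46.71333/60 = 0.7785556
  S → negative
  Lon: 0′ + 23.2″ = 0.38667′; 98 + 0.38667/60 = 98.0064444
  E → positive
Point 4:
  Latitude: degrees = first 2 digits = 8, minutes = 58.2378; 8 + 58.2378/60 = 8.9706300
  N → positive
  Longitude: split at 3 digits → 137° and 40.89926′; 137 + 40.89926/60 = 137.6816543
  W ⇒ negate
Point 5:
  Lat: 78 + 39.469/60 = 78.6578167
  N ⇒ keep positive
  Lon: 87 + 21.44/60 = 87.3573333
  E → positive
Point 6:
  φ: 19′ + 26″ = 19.43333′; 63 + 19.43333/60 = 63.3238889
  S ⇒ negate
  Longitude: 24′ + 19.5″ = 24.32500′; 119 + 24.32500/60 = 119.4054167
  E ⇒ keep positive

1. -23.674645, 70.908440
2. -72.098333, -23.947567
3. -0.778556, 98.006444
4. 8.970630, -137.681654
5. 78.657817, 87.357333
6. -63.323889, 119.405417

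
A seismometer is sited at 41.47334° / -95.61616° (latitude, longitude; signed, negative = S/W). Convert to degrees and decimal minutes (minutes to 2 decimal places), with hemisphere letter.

41° 28.40′ N, 95° 36.97′ W

Latitude: 41° + 0.473340 × 60 = 41° 28.4004′
Longitude is negative → W; |value| = 95.616160
λ: minutes = (95.616160 − 95) × 60 = 36.9696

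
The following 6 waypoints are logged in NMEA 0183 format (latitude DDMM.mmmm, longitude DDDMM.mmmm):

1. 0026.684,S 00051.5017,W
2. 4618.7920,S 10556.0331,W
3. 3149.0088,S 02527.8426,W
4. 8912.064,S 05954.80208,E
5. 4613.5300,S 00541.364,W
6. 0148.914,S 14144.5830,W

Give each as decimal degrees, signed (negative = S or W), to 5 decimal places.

Point 1:
  Lat: degrees = first 2 digits = 0, minutes = 26.684; 0 + 26.684/60 = 0.444733
  S ⇒ negate
  Longitude: split at 3 digits → 000° and 51.5017′; 0 + 51.5017/60 = 0.858362
  hemisphere W, so the sign is −
Point 2:
  φ: split at 2 digits → 46° and 18.792′; 46 + 18.792/60 = 46.313200
  hemisphere S, so the sign is −
  Lon: degrees = first 3 digits = 105, minutes = 56.0331; 105 + 56.0331/60 = 105.933885
  W → negative
Point 3:
  φ: degrees = first 2 digits = 31, minutes = 49.0088; 31 + 49.0088/60 = 31.816813
  S → negative
  Lon: degrees = first 3 digits = 25, minutes = 27.8426; 25 + 27.8426/60 = 25.464043
  hemisphere W, so the sign is −
Point 4:
  Lat: degrees = first 2 digits = 89, minutes = 12.064; 89 + 12.064/60 = 89.201067
  hemisphere S, so the sign is −
  Longitude: split at 3 digits → 059° and 54.80208′; 59 + 54.80208/60 = 59.913368
  E → positive
Point 5:
  φ: split at 2 digits → 46° and 13.53′; 46 + 13.53/60 = 46.225500
  S → negative
  λ: degrees = first 3 digits = 5, minutes = 41.364; 5 + 41.364/60 = 5.689400
  hemisphere W, so the sign is −
Point 6:
  φ: split at 2 digits → 01° and 48.914′; 1 + 48.914/60 = 1.815233
  S → negative
  Longitude: split at 3 digits → 141° and 44.583′; 141 + 44.583/60 = 141.743050
  W → negative

1. -0.44473, -0.85836
2. -46.31320, -105.93389
3. -31.81681, -25.46404
4. -89.20107, 59.91337
5. -46.22550, -5.68940
6. -1.81523, -141.74305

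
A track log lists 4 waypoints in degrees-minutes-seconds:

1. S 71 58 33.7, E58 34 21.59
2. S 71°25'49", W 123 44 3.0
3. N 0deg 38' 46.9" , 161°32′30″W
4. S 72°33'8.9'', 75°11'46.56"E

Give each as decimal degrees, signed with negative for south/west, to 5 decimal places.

1. -71.97603, 58.57266
2. -71.43028, -123.73417
3. 0.64636, -161.54167
4. -72.55247, 75.19627

Point 1:
  Latitude: 71° + 58/60 + 33.7/3600 = 71 + 0.966667 + 0.009361 = 71.976028
  S ⇒ negate
  λ: 58° + 34/60 + 21.59/3600 = 58 + 0.566667 + 0.005997 = 58.572664
  E ⇒ keep positive
Point 2:
  Latitude: 71° + 25/60 + 49/3600 = 71 + 0.416667 + 0.013611 = 71.430278
  S → negative
  Lon: 44′ + 3″ = 44.05000′; 123 + 44.05000/60 = 123.734167
  W ⇒ negate
Point 3:
  Latitude: 0° + 38/60 + 46.9/3600 = 0 + 0.633333 + 0.013028 = 0.646361
  N ⇒ keep positive
  Lon: 161° + 32/60 + 30/3600 = 161 + 0.533333 + 0.008333 = 161.541667
  hemisphere W, so the sign is −
Point 4:
  φ: 72 + 33/60 + 8.9/3600 = 72.552472
  S → negative
  Lon: 11′ + 46.56″ = 11.77600′; 75 + 11.77600/60 = 75.196267
  E → positive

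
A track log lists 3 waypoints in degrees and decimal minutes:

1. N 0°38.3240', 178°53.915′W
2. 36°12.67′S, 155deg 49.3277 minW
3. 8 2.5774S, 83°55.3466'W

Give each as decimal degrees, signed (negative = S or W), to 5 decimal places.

1. 0.63873, -178.89858
2. -36.21117, -155.82213
3. -8.04296, -83.92244

Point 1:
  Latitude: 0 + 38.324/60 = 0.638733
  N ⇒ keep positive
  Longitude: 53.915′ = 0.898583°; total 178.898583
  hemisphere W, so the sign is −
Point 2:
  Lat: 12.67′ = 0.211167°; total 36.211167
  S ⇒ negate
  Longitude: 155 + 49.3277/60 = 155.822128
  W ⇒ negate
Point 3:
  Lat: 8 + 2.5774/60 = 8.042957
  S ⇒ negate
  λ: 55.3466′ = 0.922443°; total 83.922443
  W → negative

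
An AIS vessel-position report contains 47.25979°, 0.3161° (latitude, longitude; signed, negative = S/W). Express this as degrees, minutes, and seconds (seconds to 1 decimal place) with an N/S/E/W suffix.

φ: 0.259790 × 60 = 15.58740′ → 15′, remainder × 60 = 35.244″
Longitude: 0.316100° → 18.96600′; 0.96600 × 60 = 57.960″

47°15′35.2″ N, 0°18′58.0″ E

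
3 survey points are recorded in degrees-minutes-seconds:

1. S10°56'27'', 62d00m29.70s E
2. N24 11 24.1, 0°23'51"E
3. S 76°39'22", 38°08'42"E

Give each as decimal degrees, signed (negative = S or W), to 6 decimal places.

Point 1:
  Lat: 10 + 56/60 + 27/3600 = 10.9408333
  S ⇒ negate
  Longitude: 62 + 0/60 + 29.7/3600 = 62.0082500
  E → positive
Point 2:
  Lat: 24° + 11/60 + 24.1/3600 = 24 + 0.183333 + 0.006694 = 24.1900278
  N → positive
  λ: 0° + 23/60 + 51/3600 = 0 + 0.383333 + 0.014167 = 0.3975000
  E ⇒ keep positive
Point 3:
  φ: 39′ + 22″ = 39.36667′; 76 + 39.36667/60 = 76.6561111
  S → negative
  λ: 38° + 8/60 + 42/3600 = 38 + 0.133333 + 0.011667 = 38.1450000
  E → positive

1. -10.940833, 62.008250
2. 24.190028, 0.397500
3. -76.656111, 38.145000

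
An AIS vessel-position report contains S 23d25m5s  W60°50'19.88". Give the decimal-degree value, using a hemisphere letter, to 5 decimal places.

23.41806° S, 60.83886° W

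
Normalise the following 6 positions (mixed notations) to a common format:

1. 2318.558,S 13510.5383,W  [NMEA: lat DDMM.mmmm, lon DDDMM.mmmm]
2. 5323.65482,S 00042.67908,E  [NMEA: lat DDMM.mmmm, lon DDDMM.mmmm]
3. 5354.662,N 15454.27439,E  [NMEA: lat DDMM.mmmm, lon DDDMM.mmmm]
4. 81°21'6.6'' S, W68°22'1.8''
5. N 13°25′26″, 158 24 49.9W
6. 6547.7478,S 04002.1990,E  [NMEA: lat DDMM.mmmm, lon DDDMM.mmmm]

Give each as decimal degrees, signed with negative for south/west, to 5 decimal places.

1. -23.30930, -135.17564
2. -53.39425, 0.71132
3. 53.91103, 154.90457
4. -81.35183, -68.36717
5. 13.42389, -158.41386
6. -65.79580, 40.03665

Point 1:
  Lat: degrees = first 2 digits = 23, minutes = 18.558; 23 + 18.558/60 = 23.309300
  S ⇒ negate
  Longitude: degrees = first 3 digits = 135, minutes = 10.5383; 135 + 10.5383/60 = 135.175638
  W ⇒ negate
Point 2:
  Latitude: degrees = first 2 digits = 53, minutes = 23.65482; 53 + 23.65482/60 = 53.394247
  hemisphere S, so the sign is −
  λ: split at 3 digits → 000° and 42.67908′; 0 + 42.67908/60 = 0.711318
  E → positive
Point 3:
  φ: degrees = first 2 digits = 53, minutes = 54.662; 53 + 54.662/60 = 53.911033
  N → positive
  Lon: split at 3 digits → 154° and 54.27439′; 154 + 54.27439/60 = 154.904573
  E → positive
Point 4:
  Latitude: 21′ + 6.6″ = 21.11000′; 81 + 21.11000/60 = 81.351833
  S ⇒ negate
  Lon: 68° + 22/60 + 1.8/3600 = 68 + 0.366667 + 0.000500 = 68.367167
  W → negative
Point 5:
  Latitude: 25′ + 26″ = 25.43333′; 13 + 25.43333/60 = 13.423889
  N ⇒ keep positive
  Longitude: 24′ + 49.9″ = 24.83167′; 158 + 24.83167/60 = 158.413861
  W ⇒ negate
Point 6:
  Latitude: split at 2 digits → 65° and 47.7478′; 65 + 47.7478/60 = 65.795797
  S ⇒ negate
  Longitude: degrees = first 3 digits = 40, minutes = 2.199; 40 + 2.199/60 = 40.036650
  E ⇒ keep positive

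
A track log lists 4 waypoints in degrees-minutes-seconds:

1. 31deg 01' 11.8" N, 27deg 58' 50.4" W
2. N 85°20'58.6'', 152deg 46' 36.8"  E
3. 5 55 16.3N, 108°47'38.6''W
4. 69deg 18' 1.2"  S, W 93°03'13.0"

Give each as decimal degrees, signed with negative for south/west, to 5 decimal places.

1. 31.01994, -27.98067
2. 85.34961, 152.77689
3. 5.92119, -108.79406
4. -69.30033, -93.05361

Point 1:
  Lat: 31 + 1/60 + 11.8/3600 = 31.019944
  N ⇒ keep positive
  Longitude: 58′ + 50.4″ = 58.84000′; 27 + 58.84000/60 = 27.980667
  W ⇒ negate
Point 2:
  Lat: 85 + 20/60 + 58.6/3600 = 85.349611
  N ⇒ keep positive
  λ: 46′ + 36.8″ = 46.61333′; 152 + 46.61333/60 = 152.776889
  E ⇒ keep positive
Point 3:
  Latitude: 5 + 55/60 + 16.3/3600 = 5.921194
  N ⇒ keep positive
  Lon: 108 + 47/60 + 38.6/3600 = 108.794056
  W ⇒ negate
Point 4:
  φ: 69 + 18/60 + 1.2/3600 = 69.300333
  S ⇒ negate
  Longitude: 93° + 3/60 + 13/3600 = 93 + 0.050000 + 0.003611 = 93.053611
  hemisphere W, so the sign is −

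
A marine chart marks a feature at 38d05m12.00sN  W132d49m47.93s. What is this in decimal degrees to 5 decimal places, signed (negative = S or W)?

Lat: 5′ + 12″ = 5.20000′; 38 + 5.20000/60 = 38.086667
N → positive
λ: 49′ + 47.93″ = 49.79883′; 132 + 49.79883/60 = 132.829981
W → negative

38.08667, -132.82998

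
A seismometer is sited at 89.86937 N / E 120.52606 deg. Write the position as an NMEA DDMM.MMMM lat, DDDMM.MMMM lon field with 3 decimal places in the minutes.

Latitude: fractional part 0.869370 → 52.16220 minutes
Lon: 120° + 0.526060 × 60 = 120° 31.56360′

8952.162,N / 12031.564,E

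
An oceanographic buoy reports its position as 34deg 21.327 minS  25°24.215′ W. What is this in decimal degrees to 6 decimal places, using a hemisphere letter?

φ: 34 + 21.327/60 = 34.3554500
Lon: 25 + 24.215/60 = 25.4035833

34.355450° S, 25.403583° W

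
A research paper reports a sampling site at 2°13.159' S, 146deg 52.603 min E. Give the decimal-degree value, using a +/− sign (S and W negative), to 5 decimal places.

-2.21932, 146.87672

φ: 2 + 13.159/60 = 2.219317
S ⇒ negate
Lon: 146 + 52.603/60 = 146.876717
E ⇒ keep positive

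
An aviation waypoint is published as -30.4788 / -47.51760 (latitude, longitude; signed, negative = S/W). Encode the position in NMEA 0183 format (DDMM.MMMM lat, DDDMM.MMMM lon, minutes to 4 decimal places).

3028.7280,S / 04731.0560,W

Latitude is negative → S; |value| = 30.478800
φ: minutes = (30.478800 − 30) × 60 = 28.728000
Longitude is negative → W; |value| = 47.517600
Lon: fractional part 0.517600 → 31.056000 minutes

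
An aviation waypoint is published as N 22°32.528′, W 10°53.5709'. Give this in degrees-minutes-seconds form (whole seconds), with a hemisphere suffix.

φ: fractional minutes 0.52800 × 60 = 31.68″
Longitude: fractional minutes 0.57090 × 60 = 34.25″

22°32′32″ N, 10°53′34″ W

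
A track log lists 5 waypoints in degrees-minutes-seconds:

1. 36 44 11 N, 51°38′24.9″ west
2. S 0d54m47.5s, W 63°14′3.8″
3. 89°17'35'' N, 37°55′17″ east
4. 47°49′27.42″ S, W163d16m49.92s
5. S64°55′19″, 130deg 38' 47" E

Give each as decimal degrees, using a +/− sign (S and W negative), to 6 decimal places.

1. 36.736389, -51.640250
2. -0.913194, -63.234389
3. 89.293056, 37.921389
4. -47.824283, -163.280533
5. -64.921944, 130.646389

Point 1:
  Lat: 36° + 44/60 + 11/3600 = 36 + 0.733333 + 0.003056 = 36.7363889
  N ⇒ keep positive
  λ: 51° + 38/60 + 24.9/3600 = 51 + 0.633333 + 0.006917 = 51.6402500
  W ⇒ negate
Point 2:
  Lat: 0 + 54/60 + 47.5/3600 = 0.9131944
  S ⇒ negate
  Longitude: 14′ + 3.8″ = 14.06333′; 63 + 14.06333/60 = 63.2343889
  W → negative
Point 3:
  φ: 17′ + 35″ = 17.58333′; 89 + 17.58333/60 = 89.2930556
  N ⇒ keep positive
  Lon: 37 + 55/60 + 17/3600 = 37.9213889
  E → positive
Point 4:
  φ: 47° + 49/60 + 27.42/3600 = 47 + 0.816667 + 0.007617 = 47.8242833
  hemisphere S, so the sign is −
  Lon: 16′ + 49.92″ = 16.83200′; 163 + 16.83200/60 = 163.2805333
  W ⇒ negate
Point 5:
  φ: 55′ + 19″ = 55.31667′; 64 + 55.31667/60 = 64.9219444
  S ⇒ negate
  Lon: 130 + 38/60 + 47/3600 = 130.6463889
  E ⇒ keep positive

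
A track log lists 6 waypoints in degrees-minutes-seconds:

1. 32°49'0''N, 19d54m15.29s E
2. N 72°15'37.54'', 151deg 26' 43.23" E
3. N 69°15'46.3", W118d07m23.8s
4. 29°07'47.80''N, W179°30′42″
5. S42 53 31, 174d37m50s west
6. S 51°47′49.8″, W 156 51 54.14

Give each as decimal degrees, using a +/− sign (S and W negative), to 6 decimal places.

Point 1:
  Latitude: 32° + 49/60 + 0/3600 = 32 + 0.816667 + 0.000000 = 32.8166667
  N ⇒ keep positive
  Lon: 19° + 54/60 + 15.29/3600 = 19 + 0.900000 + 0.004247 = 19.9042472
  E → positive
Point 2:
  Latitude: 15′ + 37.54″ = 15.62567′; 72 + 15.62567/60 = 72.2604278
  N → positive
  λ: 151° + 26/60 + 43.23/3600 = 151 + 0.433333 + 0.012008 = 151.4453417
  E ⇒ keep positive
Point 3:
  φ: 15′ + 46.3″ = 15.77167′; 69 + 15.77167/60 = 69.2628611
  N → positive
  λ: 118° + 7/60 + 23.8/3600 = 118 + 0.116667 + 0.006611 = 118.1232778
  W ⇒ negate
Point 4:
  Latitude: 29 + 7/60 + 47.8/3600 = 29.1299444
  N ⇒ keep positive
  Lon: 179° + 30/60 + 42/3600 = 179 + 0.500000 + 0.011667 = 179.5116667
  hemisphere W, so the sign is −
Point 5:
  Latitude: 42° + 53/60 + 31/3600 = 42 + 0.883333 + 0.008611 = 42.8919444
  S ⇒ negate
  Longitude: 174° + 37/60 + 50/3600 = 174 + 0.616667 + 0.013889 = 174.6305556
  W ⇒ negate
Point 6:
  Latitude: 51° + 47/60 + 49.8/3600 = 51 + 0.783333 + 0.013833 = 51.7971667
  S → negative
  λ: 51′ + 54.14″ = 51.90233′; 156 + 51.90233/60 = 156.8650389
  W ⇒ negate

1. 32.816667, 19.904247
2. 72.260428, 151.445342
3. 69.262861, -118.123278
4. 29.129944, -179.511667
5. -42.891944, -174.630556
6. -51.797167, -156.865039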